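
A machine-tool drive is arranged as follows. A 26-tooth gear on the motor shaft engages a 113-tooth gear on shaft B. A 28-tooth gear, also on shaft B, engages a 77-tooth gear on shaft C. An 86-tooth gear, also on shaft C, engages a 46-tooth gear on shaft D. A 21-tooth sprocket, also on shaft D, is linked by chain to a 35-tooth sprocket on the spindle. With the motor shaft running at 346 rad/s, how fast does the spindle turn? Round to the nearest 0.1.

gear mesh 113/26 = 4.3462 → 346/4.3462 = 79.611 rad/s
gear mesh 77/28 = 2.75 → 79.611/2.75 = 28.949 rad/s
gear mesh 46/86 = 0.53488 → 28.949/0.53488 = 54.123 rad/s
chain 35/21 = 1.6667 → 54.123/1.6667 = 32.474 rad/s

32.5 rad/s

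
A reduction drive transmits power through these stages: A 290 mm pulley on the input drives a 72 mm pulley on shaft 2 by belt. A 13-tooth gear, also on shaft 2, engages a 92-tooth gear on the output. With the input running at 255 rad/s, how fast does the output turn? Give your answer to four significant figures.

145.1 rad/s

the input → shaft 2 (belt, 72/290): 255 ÷ 0.24828 = 1027.1 rad/s
shaft 2 → the output (gear mesh, 92/13): 1027.1 ÷ 7.0769 = 145.13 rad/s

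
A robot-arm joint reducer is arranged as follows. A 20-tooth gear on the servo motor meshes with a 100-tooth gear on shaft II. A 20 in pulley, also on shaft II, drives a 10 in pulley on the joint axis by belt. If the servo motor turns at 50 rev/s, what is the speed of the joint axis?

Gear mesh: ratio = 100/20 = 5, so shaft II turns at 50 / 5 = 10 rev/s.
Belt: ratio = 10/20 = 0.5, so the joint axis turns at 10 / 0.5 = 20 rev/s.

20 rev/s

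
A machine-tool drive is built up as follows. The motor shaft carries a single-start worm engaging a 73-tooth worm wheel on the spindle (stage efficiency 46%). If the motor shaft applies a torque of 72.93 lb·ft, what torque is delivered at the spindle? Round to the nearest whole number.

2449 lb·ft

Worm: ratio = 73/1 = 73; torque at the spindle = 72.93 × 73 × 0.46 = 2449 lb·ft.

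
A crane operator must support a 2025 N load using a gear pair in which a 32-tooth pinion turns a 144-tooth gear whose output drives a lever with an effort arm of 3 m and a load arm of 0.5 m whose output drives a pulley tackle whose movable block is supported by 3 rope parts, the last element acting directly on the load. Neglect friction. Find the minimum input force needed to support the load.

Gear pair MA = 144/32 = 4.5.
Lever MA = effort arm / load arm = 3/0.5 = 6.
Block-and-tackle MA = number of supporting rope parts = 3.
Combined ideal MA = 4.5 × 6 × 3 = 81.
Effort = load / MA = 2025 / 81 = 25 N.

25 N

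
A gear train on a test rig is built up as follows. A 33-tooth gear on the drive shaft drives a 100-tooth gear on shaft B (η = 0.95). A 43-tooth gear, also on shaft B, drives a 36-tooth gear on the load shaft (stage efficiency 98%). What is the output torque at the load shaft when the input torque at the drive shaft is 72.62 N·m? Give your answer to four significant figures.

After the gear mesh (100/33): 72.62 × 3.0303 × 0.95 = 209.06 N·m
After the gear mesh (36/43): 209.06 × 0.83721 × 0.98 = 171.52 N·m

171.5 N·m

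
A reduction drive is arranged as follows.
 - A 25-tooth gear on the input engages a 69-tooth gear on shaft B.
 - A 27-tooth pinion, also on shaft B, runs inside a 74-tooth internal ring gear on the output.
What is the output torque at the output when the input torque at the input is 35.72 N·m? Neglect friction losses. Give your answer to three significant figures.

After the gear mesh (69/25): 35.72 × 2.76 = 98.587 N·m
After the internal gear (74/27): 98.587 × 2.7407 = 270.2 N·m

270 N·m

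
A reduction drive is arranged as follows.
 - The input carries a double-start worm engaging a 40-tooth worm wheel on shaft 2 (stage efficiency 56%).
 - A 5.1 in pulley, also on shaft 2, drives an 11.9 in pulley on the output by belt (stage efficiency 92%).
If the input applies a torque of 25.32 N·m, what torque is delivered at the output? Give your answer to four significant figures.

worm 40/2 = 20 → τ = 25.32·20·0.56 = 283.58 N·m
belt 11.9/5.1 = 2.3333 → τ = 283.58·2.3333·0.92 = 608.76 N·m

608.8 N·m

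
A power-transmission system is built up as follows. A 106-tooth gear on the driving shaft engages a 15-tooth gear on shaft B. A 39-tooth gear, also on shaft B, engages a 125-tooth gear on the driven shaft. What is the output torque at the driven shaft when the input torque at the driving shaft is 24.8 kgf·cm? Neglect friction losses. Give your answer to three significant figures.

Gear mesh: ratio = 15/106 = 0.14151; torque at shaft B = 24.8 × 0.14151 = 3.5094 kgf·cm.
Gear mesh: ratio = 125/39 = 3.2051; torque at the driven shaft = 3.5094 × 3.2051 = 11.248 kgf·cm.

11.2 kgf·cm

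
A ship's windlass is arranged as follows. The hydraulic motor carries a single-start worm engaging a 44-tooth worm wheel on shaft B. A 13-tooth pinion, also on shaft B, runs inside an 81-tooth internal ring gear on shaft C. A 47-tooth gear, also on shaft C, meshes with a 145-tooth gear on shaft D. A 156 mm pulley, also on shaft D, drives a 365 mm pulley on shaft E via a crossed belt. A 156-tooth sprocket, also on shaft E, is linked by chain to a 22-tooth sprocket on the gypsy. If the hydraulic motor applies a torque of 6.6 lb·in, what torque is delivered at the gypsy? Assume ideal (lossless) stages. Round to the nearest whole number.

worm 44/1 = 44 → τ = 6.6·44 = 290.4 lb·in
internal gear 81/13 = 6.2308 → τ = 290.4·6.2308 = 1809.4 lb·in
gear mesh 145/47 = 3.0851 → τ = 1809.4·3.0851 = 5582.2 lb·in
belt 365/156 = 2.3397 → τ = 5582.2·2.3397 = 13061 lb·in
chain 22/156 = 0.14103 → τ = 13061·0.14103 = 1841.9 lb·in

1842 lb·in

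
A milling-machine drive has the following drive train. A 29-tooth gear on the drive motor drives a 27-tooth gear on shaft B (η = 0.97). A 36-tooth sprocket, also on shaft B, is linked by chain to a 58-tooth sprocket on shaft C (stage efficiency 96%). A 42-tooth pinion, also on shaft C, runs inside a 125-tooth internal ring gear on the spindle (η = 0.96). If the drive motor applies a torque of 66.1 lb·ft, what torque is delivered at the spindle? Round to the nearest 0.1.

gear mesh 27/29 = 0.93103 → τ = 66.1·0.93103·0.97 = 59.695 lb·ft
chain 58/36 = 1.6111 → τ = 59.695·1.6111·0.96 = 92.328 lb·ft
internal gear 125/42 = 2.9762 → τ = 92.328·2.9762·0.96 = 263.8 lb·ft

263.8 lb·ft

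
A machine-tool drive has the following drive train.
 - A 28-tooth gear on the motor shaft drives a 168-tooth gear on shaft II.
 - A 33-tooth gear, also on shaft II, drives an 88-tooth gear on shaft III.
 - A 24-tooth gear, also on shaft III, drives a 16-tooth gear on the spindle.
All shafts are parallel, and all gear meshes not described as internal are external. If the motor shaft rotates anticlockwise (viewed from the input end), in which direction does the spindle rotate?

clockwise

the motor shaft → shaft II: external mesh, 1 reversal → CW.
shaft II → shaft III: external mesh, 1 reversal → CCW.
shaft III → the spindle: external mesh, 1 reversal → CW.
3 reversals in total — an odd number — so the spindle turns opposite to the motor shaft.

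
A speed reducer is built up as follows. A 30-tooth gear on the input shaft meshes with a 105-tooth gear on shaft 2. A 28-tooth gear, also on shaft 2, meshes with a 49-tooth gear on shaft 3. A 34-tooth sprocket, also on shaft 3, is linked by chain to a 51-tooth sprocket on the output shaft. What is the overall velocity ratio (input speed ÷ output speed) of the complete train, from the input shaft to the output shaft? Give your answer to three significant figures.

9.19

Each stage contributes driven/driver: gear mesh 105/30 = 3.5, gear mesh 49/28 = 1.75, chain 51/34 = 1.5.
Overall: 3.5 × 1.75 × 1.5 = 9.1875.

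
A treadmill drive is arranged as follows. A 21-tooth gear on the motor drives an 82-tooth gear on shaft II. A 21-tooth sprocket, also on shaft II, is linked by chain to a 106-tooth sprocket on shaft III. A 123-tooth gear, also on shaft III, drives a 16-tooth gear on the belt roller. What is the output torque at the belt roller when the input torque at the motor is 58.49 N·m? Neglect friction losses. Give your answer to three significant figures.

150 N·m

gear mesh 82/21 = 3.9048 → τ = 58.49·3.9048 = 228.39 N·m
chain 106/21 = 5.0476 → τ = 228.39·5.0476 = 1152.8 N·m
gear mesh 16/123 = 0.13008 → τ = 1152.8·0.13008 = 149.96 N·m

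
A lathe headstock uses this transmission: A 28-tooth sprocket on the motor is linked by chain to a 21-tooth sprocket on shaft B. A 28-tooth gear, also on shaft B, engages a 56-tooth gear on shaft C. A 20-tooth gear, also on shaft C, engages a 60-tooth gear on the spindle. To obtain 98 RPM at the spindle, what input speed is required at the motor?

441 RPM

Overall ratio R = 0.75 × 2 × 3 = 4.5.
Required input speed = output speed × R = 98 × 4.5 = 441 RPM.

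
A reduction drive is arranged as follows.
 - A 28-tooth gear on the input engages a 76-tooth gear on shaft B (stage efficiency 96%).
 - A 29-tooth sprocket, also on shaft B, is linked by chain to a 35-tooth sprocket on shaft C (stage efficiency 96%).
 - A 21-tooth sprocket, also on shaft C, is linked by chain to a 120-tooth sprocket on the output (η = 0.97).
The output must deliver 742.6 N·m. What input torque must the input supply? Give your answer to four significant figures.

Overall ratio R = 2.7143 × 1.2069 × 5.7143 = 18.719; overall efficiency η = 0.96 × 0.96 × 0.97 = 0.8940.
Input torque = output torque / (R × η) = 742.6 / (18.719 × 0.8940) = 44.377 N·m.

44.38 N·m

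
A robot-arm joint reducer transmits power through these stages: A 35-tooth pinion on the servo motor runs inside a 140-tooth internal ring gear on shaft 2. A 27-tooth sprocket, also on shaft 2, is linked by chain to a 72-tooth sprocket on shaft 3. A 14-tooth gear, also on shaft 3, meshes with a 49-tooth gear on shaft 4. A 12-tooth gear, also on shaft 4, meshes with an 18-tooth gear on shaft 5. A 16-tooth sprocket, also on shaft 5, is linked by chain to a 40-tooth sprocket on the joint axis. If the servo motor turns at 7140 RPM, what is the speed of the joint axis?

51 RPM

internal gear 140/35 = 4 → 7140/4 = 1785 RPM
chain 72/27 = 2.6667 → 1785/2.6667 = 669.38 RPM
gear mesh 49/14 = 3.5 → 669.38/3.5 = 191.25 RPM
gear mesh 18/12 = 1.5 → 191.25/1.5 = 127.5 RPM
chain 40/16 = 2.5 → 127.5/2.5 = 51 RPM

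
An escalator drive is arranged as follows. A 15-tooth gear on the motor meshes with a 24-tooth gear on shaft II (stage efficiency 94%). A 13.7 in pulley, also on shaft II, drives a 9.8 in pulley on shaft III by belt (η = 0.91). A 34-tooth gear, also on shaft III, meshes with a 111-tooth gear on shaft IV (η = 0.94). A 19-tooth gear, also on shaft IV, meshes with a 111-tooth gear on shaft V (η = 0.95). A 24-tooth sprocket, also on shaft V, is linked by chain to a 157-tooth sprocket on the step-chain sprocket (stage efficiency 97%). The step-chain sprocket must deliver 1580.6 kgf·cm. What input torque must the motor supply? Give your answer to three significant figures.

14.9 kgf·cm

Overall ratio R = 1.6 × 0.71533 × 3.2647 × 5.8421 × 6.5417 = 142.8; overall efficiency η = 0.94 × 0.91 × 0.94 × 0.95 × 0.97 = 0.7410.
Input torque = output torque / (R × η) = 1580.6 / (142.8 × 0.7410) = 14.938 kgf·cm.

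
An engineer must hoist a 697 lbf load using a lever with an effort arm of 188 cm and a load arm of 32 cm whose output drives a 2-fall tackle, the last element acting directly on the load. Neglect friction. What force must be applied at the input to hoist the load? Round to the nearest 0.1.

59.3 lbf

Lever MA = effort arm / load arm = 188/32 = 5.875.
Block-and-tackle MA = number of supporting rope parts = 2.
Combined ideal MA = 5.875 × 2 = 11.75.
Effort = load / MA = 697 / 11.75 = 59.319 lbf.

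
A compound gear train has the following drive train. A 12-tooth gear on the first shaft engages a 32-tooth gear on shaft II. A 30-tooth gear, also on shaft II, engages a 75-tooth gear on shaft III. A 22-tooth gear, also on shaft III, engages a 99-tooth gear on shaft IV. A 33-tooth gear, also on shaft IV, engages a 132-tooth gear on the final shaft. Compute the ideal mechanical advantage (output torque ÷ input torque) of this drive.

120

Each stage contributes driven/driver: gear mesh 32/12 = 2.6667, gear mesh 75/30 = 2.5, gear mesh 99/22 = 4.5, gear mesh 132/33 = 4.
Overall: 2.6667 × 2.5 × 4.5 × 4 = 120.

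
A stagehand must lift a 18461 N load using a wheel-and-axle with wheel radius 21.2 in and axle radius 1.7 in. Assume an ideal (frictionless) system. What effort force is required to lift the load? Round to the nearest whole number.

1480 N

Wheel-and-axle MA = R/r = 21.2/1.7 = 12.471.
Effort = load / MA = 18461 / 12.471 = 1480.4 N.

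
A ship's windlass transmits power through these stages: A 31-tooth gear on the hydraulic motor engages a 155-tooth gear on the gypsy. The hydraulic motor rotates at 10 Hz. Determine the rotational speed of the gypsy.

2 Hz

Gear mesh: ratio = 155/31 = 5, so the gypsy turns at 10 / 5 = 2 Hz.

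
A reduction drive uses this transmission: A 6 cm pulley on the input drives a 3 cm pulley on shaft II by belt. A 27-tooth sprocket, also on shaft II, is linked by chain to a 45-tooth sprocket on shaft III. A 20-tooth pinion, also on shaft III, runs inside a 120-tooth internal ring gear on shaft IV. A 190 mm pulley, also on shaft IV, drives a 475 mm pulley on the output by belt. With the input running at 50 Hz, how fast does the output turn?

Belt: ratio = 3/6 = 0.5, so shaft II turns at 50 / 0.5 = 100 Hz.
Chain: ratio = 45/27 = 1.6667, so shaft III turns at 100 / 1.6667 = 60 Hz.
Internal gear: ratio = 120/20 = 6, so shaft IV turns at 60 / 6 = 10 Hz.
Belt: ratio = 475/190 = 2.5, so the output turns at 10 / 2.5 = 4 Hz.

4 Hz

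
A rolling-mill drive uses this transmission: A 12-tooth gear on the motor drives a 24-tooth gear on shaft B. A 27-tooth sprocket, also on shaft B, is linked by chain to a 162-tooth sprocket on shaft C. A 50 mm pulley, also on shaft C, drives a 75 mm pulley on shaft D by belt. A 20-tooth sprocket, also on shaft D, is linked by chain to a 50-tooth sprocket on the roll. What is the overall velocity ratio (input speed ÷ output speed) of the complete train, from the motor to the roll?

Each stage contributes driven/driver: gear mesh 24/12 = 2, chain 162/27 = 6, belt 75/50 = 1.5, chain 50/20 = 2.5.
Overall: 2 × 6 × 1.5 × 2.5 = 45.

45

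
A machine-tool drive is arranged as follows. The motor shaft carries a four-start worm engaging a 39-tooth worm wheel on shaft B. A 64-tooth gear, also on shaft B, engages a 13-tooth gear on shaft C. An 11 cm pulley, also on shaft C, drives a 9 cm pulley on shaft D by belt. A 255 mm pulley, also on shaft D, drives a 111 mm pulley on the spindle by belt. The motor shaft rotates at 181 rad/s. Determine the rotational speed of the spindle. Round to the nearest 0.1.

256.6 rad/s

Worm: ratio = 39/4 = 9.75, so shaft B turns at 181 / 9.75 = 18.564 rad/s.
Gear mesh: ratio = 13/64 = 0.20312, so shaft C turns at 18.564 / 0.20312 = 91.393 rad/s.
Belt: ratio = 9/11 = 0.81818, so shaft D turns at 91.393 / 0.81818 = 111.7 rad/s.
Belt: ratio = 111/255 = 0.43529, so the spindle turns at 111.7 / 0.43529 = 256.61 rad/s.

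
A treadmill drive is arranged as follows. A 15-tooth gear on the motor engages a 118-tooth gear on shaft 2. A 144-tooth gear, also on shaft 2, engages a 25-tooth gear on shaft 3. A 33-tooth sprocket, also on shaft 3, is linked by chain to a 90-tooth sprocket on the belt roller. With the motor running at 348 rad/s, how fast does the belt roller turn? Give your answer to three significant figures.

Gear mesh: ratio = 118/15 = 7.8667, so shaft 2 turns at 348 / 7.8667 = 44.237 rad/s.
Gear mesh: ratio = 25/144 = 0.17361, so shaft 3 turns at 44.237 / 0.17361 = 254.81 rad/s.
Chain: ratio = 90/33 = 2.7273, so the belt roller turns at 254.81 / 2.7273 = 93.429 rad/s.

93.4 rad/s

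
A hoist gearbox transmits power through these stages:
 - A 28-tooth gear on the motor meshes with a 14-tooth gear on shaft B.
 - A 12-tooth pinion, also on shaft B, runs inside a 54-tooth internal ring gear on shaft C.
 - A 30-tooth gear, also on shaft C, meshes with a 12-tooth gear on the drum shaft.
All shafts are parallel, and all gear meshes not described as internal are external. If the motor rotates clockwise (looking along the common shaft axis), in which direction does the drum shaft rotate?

clockwise

the motor → shaft B: external mesh, 1 reversal → CCW.
shaft B → shaft C: internal mesh, same direction → CCW.
shaft C → the drum shaft: external mesh, 1 reversal → CW.
2 reversals in total — an even number — so the drum shaft turns the same way as the motor.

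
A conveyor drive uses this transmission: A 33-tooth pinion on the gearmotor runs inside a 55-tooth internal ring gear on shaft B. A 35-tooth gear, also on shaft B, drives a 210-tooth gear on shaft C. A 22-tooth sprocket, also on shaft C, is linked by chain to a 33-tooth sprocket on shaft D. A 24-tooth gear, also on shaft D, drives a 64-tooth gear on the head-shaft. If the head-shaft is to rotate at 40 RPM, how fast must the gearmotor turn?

1600 RPM

Overall ratio R = 1.6667 × 6 × 1.5 × 2.6667 = 40.
Required input speed = output speed × R = 40 × 40 = 1600 RPM.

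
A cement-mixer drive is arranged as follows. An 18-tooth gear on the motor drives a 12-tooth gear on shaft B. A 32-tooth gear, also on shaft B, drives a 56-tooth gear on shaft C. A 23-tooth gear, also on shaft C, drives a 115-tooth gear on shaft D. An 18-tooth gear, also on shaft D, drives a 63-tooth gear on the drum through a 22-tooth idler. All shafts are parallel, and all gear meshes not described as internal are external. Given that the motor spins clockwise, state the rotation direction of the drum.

counterclockwise

the motor → shaft B: external mesh, 1 reversal → CCW.
shaft B → shaft C: external mesh, 1 reversal → CW.
shaft C → shaft D: external mesh, 1 reversal → CCW.
shaft D → the drum: driver → idler → driven is 2 external meshes, 2 reversals → CCW.
5 reversals in total — an odd number — so the drum turns opposite to the motor.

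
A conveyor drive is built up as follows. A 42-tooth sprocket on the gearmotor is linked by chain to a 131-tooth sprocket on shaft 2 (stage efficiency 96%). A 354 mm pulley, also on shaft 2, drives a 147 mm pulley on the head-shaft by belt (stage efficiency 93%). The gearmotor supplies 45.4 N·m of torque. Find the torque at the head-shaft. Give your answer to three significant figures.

52.5 N·m

chain 131/42 = 3.119 → τ = 45.4·3.119·0.96 = 135.94 N·m
belt 147/354 = 0.41525 → τ = 135.94·0.41525·0.93 = 52.498 N·m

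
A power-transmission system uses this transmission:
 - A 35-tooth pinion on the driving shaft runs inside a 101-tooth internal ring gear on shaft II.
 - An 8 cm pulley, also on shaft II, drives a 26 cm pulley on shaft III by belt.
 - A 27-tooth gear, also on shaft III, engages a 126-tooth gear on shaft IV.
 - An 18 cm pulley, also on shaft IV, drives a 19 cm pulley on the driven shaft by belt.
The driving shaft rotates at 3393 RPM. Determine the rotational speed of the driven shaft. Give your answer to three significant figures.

the driving shaft → shaft II (internal gear, 101/35): 3393 ÷ 2.8857 = 1175.8 RPM
shaft II → shaft III (belt, 26/8): 1175.8 ÷ 3.25 = 361.78 RPM
shaft III → shaft IV (gear mesh, 126/27): 361.78 ÷ 4.6667 = 77.525 RPM
shaft IV → the driven shaft (belt, 19/18): 77.525 ÷ 1.0556 = 73.445 RPM

73.4 RPM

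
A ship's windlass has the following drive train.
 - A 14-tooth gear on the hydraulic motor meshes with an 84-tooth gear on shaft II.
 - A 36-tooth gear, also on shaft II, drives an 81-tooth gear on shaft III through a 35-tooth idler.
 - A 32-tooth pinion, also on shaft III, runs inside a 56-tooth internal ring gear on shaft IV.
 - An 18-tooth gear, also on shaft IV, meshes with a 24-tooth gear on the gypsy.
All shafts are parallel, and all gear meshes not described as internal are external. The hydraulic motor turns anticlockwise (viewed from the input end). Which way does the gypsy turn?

anticlockwise

the hydraulic motor → shaft II: external mesh, 1 reversal → CW.
shaft II → shaft III: driver → idler → driven is 2 external meshes, 2 reversals → CW.
shaft III → shaft IV: internal mesh, same direction → CW.
shaft IV → the gypsy: external mesh, 1 reversal → CCW.
4 reversals in total — an even number — so the gypsy turns the same way as the hydraulic motor.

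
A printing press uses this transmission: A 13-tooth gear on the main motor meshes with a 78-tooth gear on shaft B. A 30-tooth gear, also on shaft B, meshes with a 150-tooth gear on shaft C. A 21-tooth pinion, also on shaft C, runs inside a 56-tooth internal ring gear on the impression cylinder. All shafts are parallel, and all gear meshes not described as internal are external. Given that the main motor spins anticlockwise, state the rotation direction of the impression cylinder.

the main motor → shaft B: external mesh, 1 reversal → CW.
shaft B → shaft C: external mesh, 1 reversal → CCW.
shaft C → the impression cylinder: internal mesh, same direction → CCW.
2 reversals in total — an even number — so the impression cylinder turns the same way as the main motor.

anticlockwise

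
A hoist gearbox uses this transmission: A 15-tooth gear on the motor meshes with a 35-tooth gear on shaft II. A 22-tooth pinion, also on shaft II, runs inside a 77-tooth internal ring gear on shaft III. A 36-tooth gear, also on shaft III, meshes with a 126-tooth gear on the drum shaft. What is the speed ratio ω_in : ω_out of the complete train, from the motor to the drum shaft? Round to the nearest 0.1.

Each stage contributes driven/driver: gear mesh 35/15 = 2.3333, internal gear 77/22 = 3.5, gear mesh 126/36 = 3.5.
Overall: 2.3333 × 3.5 × 3.5 = 28.583.

28.6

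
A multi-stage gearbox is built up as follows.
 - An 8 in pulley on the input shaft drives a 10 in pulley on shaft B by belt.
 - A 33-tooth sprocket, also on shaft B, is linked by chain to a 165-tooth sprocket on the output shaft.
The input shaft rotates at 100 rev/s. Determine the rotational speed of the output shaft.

belt 10/8 = 1.25 → 100/1.25 = 80 rev/s
chain 165/33 = 5 → 80/5 = 16 rev/s

16 rev/s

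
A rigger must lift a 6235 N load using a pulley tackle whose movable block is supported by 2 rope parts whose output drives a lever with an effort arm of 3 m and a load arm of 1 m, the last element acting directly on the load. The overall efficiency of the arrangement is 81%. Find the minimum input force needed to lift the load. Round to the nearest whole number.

Block-and-tackle MA = number of supporting rope parts = 2.
Lever MA = effort arm / load arm = 3/1 = 3.
Combined ideal MA = 2 × 3 = 6.
Actual MA = 6 × 0.81 = 4.86.
Effort = load / actual MA = 6235 / 4.86 = 1282.9 N.

1283 N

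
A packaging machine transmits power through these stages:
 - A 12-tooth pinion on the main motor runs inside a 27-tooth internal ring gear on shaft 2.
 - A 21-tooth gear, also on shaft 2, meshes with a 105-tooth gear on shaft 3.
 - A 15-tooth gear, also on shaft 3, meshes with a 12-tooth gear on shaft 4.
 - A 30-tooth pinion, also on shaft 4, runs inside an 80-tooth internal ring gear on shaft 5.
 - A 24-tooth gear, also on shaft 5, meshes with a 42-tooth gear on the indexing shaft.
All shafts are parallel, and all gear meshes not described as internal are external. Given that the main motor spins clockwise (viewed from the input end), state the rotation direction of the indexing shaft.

the main motor → shaft 2: internal mesh, same direction → CW.
shaft 2 → shaft 3: external mesh, 1 reversal → CCW.
shaft 3 → shaft 4: external mesh, 1 reversal → CW.
shaft 4 → shaft 5: internal mesh, same direction → CW.
shaft 5 → the indexing shaft: external mesh, 1 reversal → CCW.
3 reversals in total — an odd number — so the indexing shaft turns opposite to the main motor.

counterclockwise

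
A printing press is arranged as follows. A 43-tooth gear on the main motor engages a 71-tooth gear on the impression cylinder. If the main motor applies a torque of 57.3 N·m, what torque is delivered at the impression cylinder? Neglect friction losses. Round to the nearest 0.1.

Gear mesh: ratio = 71/43 = 1.6512; torque at the impression cylinder = 57.3 × 1.6512 = 94.612 N·m.

94.6 N·m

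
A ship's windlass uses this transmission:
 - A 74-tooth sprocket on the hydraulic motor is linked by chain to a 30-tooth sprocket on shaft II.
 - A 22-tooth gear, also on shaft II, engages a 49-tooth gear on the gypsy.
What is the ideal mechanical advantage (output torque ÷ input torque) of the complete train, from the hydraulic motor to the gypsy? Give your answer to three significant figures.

Each stage contributes driven/driver: chain 30/74 = 0.40541, gear mesh 49/22 = 2.2273.
Overall: 0.40541 × 2.2273 = 0.90295.

0.903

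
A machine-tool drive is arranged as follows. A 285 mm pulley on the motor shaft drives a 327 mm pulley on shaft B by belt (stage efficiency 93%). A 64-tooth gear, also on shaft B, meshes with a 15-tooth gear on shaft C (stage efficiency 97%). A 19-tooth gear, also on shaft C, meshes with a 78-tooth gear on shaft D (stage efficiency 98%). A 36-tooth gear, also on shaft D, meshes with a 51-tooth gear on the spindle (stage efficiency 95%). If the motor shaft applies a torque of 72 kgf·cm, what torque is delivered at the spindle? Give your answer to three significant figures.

94.6 kgf·cm

belt 327/285 = 1.1474 → τ = 72·1.1474·0.93 = 76.828 kgf·cm
gear mesh 15/64 = 0.23438 → τ = 76.828·0.23438·0.97 = 17.466 kgf·cm
gear mesh 78/19 = 4.1053 → τ = 17.466·4.1053·0.98 = 70.27 kgf·cm
gear mesh 51/36 = 1.4167 → τ = 70.27·1.4167·0.95 = 94.571 kgf·cm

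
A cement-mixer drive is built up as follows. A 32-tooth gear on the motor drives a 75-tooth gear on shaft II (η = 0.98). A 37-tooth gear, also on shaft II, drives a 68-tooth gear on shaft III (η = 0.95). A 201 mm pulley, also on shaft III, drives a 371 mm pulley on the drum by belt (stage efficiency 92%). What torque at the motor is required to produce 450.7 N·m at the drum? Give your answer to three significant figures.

66.2 N·m

Overall ratio R = 2.3438 × 1.8378 × 1.8458 = 7.9505; overall efficiency η = 0.98 × 0.95 × 0.92 = 0.8565.
Input torque = output torque / (R × η) = 450.7 / (7.9505 × 0.8565) = 66.184 N·m.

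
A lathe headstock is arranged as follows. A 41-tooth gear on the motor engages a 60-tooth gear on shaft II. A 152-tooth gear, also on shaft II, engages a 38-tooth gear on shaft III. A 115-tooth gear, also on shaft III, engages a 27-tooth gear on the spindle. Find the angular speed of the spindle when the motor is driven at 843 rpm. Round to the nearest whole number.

the motor → shaft II (gear mesh, 60/41): 843 ÷ 1.4634 = 576.05 rpm
shaft II → shaft III (gear mesh, 38/152): 576.05 ÷ 0.25 = 2304.2 rpm
shaft III → the spindle (gear mesh, 27/115): 2304.2 ÷ 0.23478 = 9814.2 rpm

9814 rpm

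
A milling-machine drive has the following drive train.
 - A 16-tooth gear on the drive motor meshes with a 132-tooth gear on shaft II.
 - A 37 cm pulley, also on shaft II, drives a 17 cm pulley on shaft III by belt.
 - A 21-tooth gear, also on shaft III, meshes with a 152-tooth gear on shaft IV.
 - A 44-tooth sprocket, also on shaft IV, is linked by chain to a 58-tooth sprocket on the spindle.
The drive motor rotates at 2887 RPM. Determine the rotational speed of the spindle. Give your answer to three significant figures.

gear mesh 132/16 = 8.25 → 2887/8.25 = 349.94 RPM
belt 17/37 = 0.45946 → 349.94/0.45946 = 761.63 RPM
gear mesh 152/21 = 7.2381 → 761.63/7.2381 = 105.23 RPM
chain 58/44 = 1.3182 → 105.23/1.3182 = 79.826 RPM

79.8 RPM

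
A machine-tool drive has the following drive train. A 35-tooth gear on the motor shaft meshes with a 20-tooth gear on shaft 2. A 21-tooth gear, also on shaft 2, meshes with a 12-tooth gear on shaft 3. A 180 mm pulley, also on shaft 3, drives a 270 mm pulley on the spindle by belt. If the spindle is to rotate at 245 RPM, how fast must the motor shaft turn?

120 RPM

Overall ratio R = 0.57143 × 0.57143 × 1.5 = 0.4898.
Required input speed = output speed × R = 245 × 0.4898 = 120 RPM.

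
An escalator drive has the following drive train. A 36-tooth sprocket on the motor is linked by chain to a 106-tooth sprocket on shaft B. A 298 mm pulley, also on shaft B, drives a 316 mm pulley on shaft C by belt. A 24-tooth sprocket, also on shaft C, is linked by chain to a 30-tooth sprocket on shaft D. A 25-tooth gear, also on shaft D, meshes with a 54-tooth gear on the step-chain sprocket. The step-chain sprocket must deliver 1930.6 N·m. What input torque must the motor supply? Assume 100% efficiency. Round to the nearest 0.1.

Overall ratio R = 2.9444 × 1.0604 × 1.25 × 2.16 = 8.4302.
Input torque = output torque / R = 1930.6 / 8.4302 = 229.01 N·m.

229.0 N·m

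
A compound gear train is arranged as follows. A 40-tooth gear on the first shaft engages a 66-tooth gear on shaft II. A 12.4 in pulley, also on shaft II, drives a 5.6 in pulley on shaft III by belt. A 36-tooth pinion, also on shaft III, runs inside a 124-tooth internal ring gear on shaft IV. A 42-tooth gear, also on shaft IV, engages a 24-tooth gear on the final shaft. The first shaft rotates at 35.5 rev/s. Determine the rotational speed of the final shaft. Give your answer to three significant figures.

24.2 rev/s

the first shaft → shaft II (gear mesh, 66/40): 35.5 ÷ 1.65 = 21.515 rev/s
shaft II → shaft III (belt, 5.6/12.4): 21.515 ÷ 0.45161 = 47.641 rev/s
shaft III → shaft IV (internal gear, 124/36): 47.641 ÷ 3.4444 = 13.831 rev/s
shaft IV → the final shaft (gear mesh, 24/42): 13.831 ÷ 0.57143 = 24.205 rev/s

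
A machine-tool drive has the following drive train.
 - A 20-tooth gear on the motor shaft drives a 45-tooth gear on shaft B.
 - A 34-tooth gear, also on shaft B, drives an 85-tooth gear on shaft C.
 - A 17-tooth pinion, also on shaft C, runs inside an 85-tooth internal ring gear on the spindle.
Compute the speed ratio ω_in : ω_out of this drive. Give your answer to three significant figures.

28.1

Each stage contributes driven/driver: gear mesh 45/20 = 2.25, gear mesh 85/34 = 2.5, internal gear 85/17 = 5.
Overall: 2.25 × 2.5 × 5 = 28.125.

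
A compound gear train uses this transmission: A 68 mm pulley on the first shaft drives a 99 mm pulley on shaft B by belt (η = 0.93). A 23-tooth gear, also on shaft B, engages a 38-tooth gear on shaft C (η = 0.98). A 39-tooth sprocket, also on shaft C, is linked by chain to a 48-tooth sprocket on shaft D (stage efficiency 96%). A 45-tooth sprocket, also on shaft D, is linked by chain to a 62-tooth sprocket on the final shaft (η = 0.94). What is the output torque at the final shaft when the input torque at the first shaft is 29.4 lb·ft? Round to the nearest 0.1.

belt 99/68 = 1.4559 → τ = 29.4·1.4559·0.93 = 39.807 lb·ft
gear mesh 38/23 = 1.6522 → τ = 39.807·1.6522·0.98 = 64.452 lb·ft
chain 48/39 = 1.2308 → τ = 64.452·1.2308·0.96 = 76.153 lb·ft
chain 62/45 = 1.3778 → τ = 76.153·1.3778·0.94 = 98.626 lb·ft

98.6 lb·ft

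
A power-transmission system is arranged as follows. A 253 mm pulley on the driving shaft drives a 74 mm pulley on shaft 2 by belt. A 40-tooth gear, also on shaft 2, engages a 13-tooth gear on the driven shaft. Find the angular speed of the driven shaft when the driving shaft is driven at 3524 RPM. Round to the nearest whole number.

Belt: ratio = 74/253 = 0.29249, so shaft 2 turns at 3524 / 0.29249 = 12048 RPM.
Gear mesh: ratio = 13/40 = 0.325, so the driven shaft turns at 12048 / 0.325 = 37072 RPM.

37072 RPM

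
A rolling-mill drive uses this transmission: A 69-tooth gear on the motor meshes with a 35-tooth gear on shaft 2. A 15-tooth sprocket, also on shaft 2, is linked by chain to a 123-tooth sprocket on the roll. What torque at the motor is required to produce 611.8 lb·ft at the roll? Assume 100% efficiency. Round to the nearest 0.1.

147.1 lb·ft

Overall ratio R = 0.50725 × 8.2 = 4.1594.
Input torque = output torque / R = 611.8 / 4.1594 = 147.09 lb·ft.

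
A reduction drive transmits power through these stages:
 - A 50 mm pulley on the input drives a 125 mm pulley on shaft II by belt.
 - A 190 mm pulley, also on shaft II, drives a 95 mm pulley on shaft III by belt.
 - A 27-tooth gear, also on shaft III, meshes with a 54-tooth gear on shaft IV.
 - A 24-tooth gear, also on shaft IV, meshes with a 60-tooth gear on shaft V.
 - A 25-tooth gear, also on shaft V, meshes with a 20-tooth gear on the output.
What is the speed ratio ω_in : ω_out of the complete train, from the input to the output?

5

Each stage contributes driven/driver: belt 125/50 = 2.5, belt 95/190 = 0.5, gear mesh 54/27 = 2, gear mesh 60/24 = 2.5, gear mesh 20/25 = 0.8.
Overall: 2.5 × 0.5 × 2 × 2.5 × 0.8 = 5.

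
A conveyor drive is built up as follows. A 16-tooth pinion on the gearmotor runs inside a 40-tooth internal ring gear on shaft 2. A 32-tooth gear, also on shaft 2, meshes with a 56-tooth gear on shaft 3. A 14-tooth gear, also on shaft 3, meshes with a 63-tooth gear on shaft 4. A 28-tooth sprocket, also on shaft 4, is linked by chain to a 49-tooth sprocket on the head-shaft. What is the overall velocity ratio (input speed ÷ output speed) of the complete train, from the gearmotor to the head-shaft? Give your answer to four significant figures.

34.45

Each stage contributes driven/driver: internal gear 40/16 = 2.5, gear mesh 56/32 = 1.75, gear mesh 63/14 = 4.5, chain 49/28 = 1.75.
Overall: 2.5 × 1.75 × 4.5 × 1.75 = 34.453.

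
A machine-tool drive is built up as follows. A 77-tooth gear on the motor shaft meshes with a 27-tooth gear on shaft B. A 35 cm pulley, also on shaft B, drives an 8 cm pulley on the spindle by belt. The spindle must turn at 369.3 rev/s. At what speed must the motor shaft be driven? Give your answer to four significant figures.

Overall ratio R = 0.35065 × 0.22857 = 0.080148.
Required input speed = output speed × R = 369.3 × 0.080148 = 29.599 rev/s.

29.60 rev/s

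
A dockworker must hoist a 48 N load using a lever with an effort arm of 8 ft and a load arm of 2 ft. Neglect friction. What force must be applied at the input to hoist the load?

Lever MA = effort arm / load arm = 8/2 = 4.
Effort = load / MA = 48 / 4 = 12 N.

12 N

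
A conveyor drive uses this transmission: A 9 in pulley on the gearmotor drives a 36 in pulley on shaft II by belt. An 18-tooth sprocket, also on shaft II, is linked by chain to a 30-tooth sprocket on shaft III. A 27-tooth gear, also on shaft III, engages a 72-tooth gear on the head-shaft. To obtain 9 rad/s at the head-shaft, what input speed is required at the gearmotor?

160 rad/s

Overall ratio R = 4 × 1.6667 × 2.6667 = 17.778.
Required input speed = output speed × R = 9 × 17.778 = 160 rad/s.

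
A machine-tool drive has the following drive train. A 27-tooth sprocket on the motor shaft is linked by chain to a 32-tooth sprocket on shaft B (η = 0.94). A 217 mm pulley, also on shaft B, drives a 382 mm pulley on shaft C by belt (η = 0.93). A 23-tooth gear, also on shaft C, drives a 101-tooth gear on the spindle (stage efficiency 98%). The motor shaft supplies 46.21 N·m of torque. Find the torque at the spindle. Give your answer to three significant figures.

363 N·m

Chain: ratio = 32/27 = 1.1852; torque at shaft B = 46.21 × 1.1852 × 0.94 = 51.481 N·m.
Belt: ratio = 382/217 = 1.7604; torque at shaft C = 51.481 × 1.7604 × 0.93 = 84.282 N·m.
Gear mesh: ratio = 101/23 = 4.3913; torque at the spindle = 84.282 × 4.3913 × 0.98 = 362.71 N·m.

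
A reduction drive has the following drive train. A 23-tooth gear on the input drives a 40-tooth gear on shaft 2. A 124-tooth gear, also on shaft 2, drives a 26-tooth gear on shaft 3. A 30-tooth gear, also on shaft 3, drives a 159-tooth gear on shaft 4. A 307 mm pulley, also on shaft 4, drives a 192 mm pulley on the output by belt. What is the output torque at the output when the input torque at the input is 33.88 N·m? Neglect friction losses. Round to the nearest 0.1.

gear mesh 40/23 = 1.7391 → τ = 33.88·1.7391 = 58.922 N·m
gear mesh 26/124 = 0.20968 → τ = 58.922·0.20968 = 12.355 N·m
gear mesh 159/30 = 5.3 → τ = 12.355·5.3 = 65.479 N·m
belt 192/307 = 0.62541 → τ = 65.479·0.62541 = 40.951 N·m

41.0 N·m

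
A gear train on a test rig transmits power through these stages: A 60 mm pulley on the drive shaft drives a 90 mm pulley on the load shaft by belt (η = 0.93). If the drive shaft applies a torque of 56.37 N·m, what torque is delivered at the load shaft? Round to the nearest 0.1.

After the belt (90/60): 56.37 × 1.5 × 0.93 = 78.636 N·m

78.6 N·m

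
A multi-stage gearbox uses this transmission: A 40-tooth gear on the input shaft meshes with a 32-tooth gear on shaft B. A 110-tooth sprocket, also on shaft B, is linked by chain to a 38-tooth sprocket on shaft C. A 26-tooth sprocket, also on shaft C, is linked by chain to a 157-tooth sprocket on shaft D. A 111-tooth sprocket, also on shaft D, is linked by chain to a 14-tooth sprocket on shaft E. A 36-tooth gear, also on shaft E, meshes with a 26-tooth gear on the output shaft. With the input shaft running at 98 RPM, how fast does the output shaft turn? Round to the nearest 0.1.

gear mesh 32/40 = 0.8 → 98/0.8 = 122.5 RPM
chain 38/110 = 0.34545 → 122.5/0.34545 = 354.61 RPM
chain 157/26 = 6.0385 → 354.61/6.0385 = 58.724 RPM
chain 14/111 = 0.12613 → 58.724/0.12613 = 465.6 RPM
gear mesh 26/36 = 0.72222 → 465.6/0.72222 = 644.68 RPM

644.7 RPM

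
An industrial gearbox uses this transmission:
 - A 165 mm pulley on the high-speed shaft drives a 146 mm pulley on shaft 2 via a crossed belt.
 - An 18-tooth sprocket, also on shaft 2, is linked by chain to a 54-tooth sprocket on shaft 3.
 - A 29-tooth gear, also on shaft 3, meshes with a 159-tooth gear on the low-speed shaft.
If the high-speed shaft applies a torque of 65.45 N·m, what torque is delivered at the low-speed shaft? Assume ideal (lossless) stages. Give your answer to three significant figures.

953 N·m

Belt: ratio = 146/165 = 0.88485; torque at shaft 2 = 65.45 × 0.88485 = 57.913 N·m.
Chain: ratio = 54/18 = 3; torque at shaft 3 = 57.913 × 3 = 173.74 N·m.
Gear mesh: ratio = 159/29 = 5.4828; torque at the low-speed shaft = 173.74 × 5.4828 = 952.57 N·m.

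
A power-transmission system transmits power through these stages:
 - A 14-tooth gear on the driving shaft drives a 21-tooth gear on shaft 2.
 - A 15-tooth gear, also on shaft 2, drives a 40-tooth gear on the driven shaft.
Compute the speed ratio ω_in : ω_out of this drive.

4

Each stage contributes driven/driver: gear mesh 21/14 = 1.5, gear mesh 40/15 = 2.6667.
Overall: 1.5 × 2.6667 = 4.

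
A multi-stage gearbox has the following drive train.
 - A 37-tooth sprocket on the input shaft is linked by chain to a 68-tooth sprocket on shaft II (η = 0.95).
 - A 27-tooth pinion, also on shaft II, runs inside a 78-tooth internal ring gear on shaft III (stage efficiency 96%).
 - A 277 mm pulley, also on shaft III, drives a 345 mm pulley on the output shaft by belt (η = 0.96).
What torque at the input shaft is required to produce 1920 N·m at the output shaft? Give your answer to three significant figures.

Overall ratio R = 1.8378 × 2.8889 × 1.2455 = 6.6127; overall efficiency η = 0.95 × 0.96 × 0.96 = 0.8755.
Input torque = output torque / (R × η) = 1920 / (6.6127 × 0.8755) = 331.63 N·m.

332 N·m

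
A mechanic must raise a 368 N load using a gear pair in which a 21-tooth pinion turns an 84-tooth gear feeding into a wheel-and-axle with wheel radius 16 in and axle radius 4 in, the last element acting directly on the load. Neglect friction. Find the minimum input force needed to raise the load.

23 N

Gear pair MA = 84/21 = 4.
Wheel-and-axle MA = R/r = 16/4 = 4.
Combined ideal MA = 4 × 4 = 16.
Effort = load / MA = 368 / 16 = 23 N.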